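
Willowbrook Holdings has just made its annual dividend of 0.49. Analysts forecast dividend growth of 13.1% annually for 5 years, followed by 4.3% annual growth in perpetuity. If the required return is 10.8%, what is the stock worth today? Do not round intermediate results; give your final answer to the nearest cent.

11.32

D_1 = 0.55419
D_2 = 0.62679
D_3 = 0.70890
D_4 = 0.80176
D_5 = 0.90679
Terminal value at year 5: TV = D_5×(1+g_2)/(r−g_2) = 0.94579/0.065 = 14.55057
P_0 = D_1/(1+r)^1 + D_2/(1+r)^2 + D_3/(1+r)^3 + D_4/(1+r)^4 + D_5/(1+r)^5 + TV/(1+r)^5
    = 0.50017 + 0.51055 + 0.52115 + 0.53197 + 0.54301 + 8.71327 = 11.32013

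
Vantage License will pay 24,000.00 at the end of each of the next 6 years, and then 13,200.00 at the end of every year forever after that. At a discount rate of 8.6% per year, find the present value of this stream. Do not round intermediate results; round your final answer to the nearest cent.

PV of 6-year annuity: 24,000.00 × [1 − (1+0.086)^−6] / 0.086 = 108958.20287
Perpetuity value at year 6: 13,200.00 / 0.086 = 153488.37209
PV of perpetuity: 153488.37209 / (1+0.086)^6 = 93561.36052
Total PV = 108958.20287 + 93561.36052 = 202519.56338

202519.56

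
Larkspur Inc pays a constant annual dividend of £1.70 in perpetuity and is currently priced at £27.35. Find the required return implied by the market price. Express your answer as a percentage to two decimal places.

P = C/r ⇒ r = C/P = £1.70/£27.35 = 0.062157

6.22%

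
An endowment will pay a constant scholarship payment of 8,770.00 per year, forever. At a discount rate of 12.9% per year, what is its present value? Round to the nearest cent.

67984.50

Level perpetuity: PV = C / r = 8,770.00 / 0.129 = 67,984.50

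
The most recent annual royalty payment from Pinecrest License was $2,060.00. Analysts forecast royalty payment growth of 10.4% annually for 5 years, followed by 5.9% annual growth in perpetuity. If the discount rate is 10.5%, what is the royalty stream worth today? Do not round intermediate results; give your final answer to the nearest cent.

$57482.65

D_1 = 2274.24000
D_2 = 2510.76096
D_3 = 2771.88010
D_4 = 3060.15563
D_5 = 3378.41182
Terminal value at year 5: TV = D_5×(1+g_2)/(r−g_2) = 3577.73811/0.046 = 77776.91550
P_0 = D_1/(1+r)^1 + D_2/(1+r)^2 + D_3/(1+r)^3 + D_4/(1+r)^4 + D_5/(1+r)^5 + TV/(1+r)^5
    = 2058.13575 + 2056.27318 + 2054.41230 + 2052.55310 + 2050.69559 + 47210.57888 = 57482.64880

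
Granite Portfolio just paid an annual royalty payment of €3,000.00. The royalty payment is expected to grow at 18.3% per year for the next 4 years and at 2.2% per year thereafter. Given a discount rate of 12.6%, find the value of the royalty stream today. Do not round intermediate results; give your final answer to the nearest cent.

€49516.49

D_1 = 3549.00000
D_2 = 4198.46700
D_3 = 4966.78646
D_4 = 5875.70838
Terminal value at year 4: TV = D_4×(1+g_2)/(r−g_2) = 6004.97397/0.104 = 57740.13431
P_0 = D_1/(1+r)^1 + D_2/(1+r)^2 + D_3/(1+r)^3 + D_4/(1+r)^4 + TV/(1+r)^4
    = 3151.86501 + 3311.41768 + 3479.04717 + 3655.16235 + 35918.99921 = 49516.49141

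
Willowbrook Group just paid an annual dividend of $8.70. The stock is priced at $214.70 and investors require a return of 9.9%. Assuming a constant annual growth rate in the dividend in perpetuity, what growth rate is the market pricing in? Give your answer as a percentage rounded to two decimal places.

5.62%

P = D₀(1+g)/(r−g) ⇒ P(r−g) = D₀(1+g) ⇒ g(P+D₀) = P·r − D₀
g = (P·r − D₀)/(P + D₀) = ($214.70×0.099 − $8.70) / ($214.70 + $8.70) = 0.056201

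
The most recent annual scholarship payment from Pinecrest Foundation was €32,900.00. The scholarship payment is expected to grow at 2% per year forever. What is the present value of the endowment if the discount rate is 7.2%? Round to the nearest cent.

D₁ = D₀ × (1 + g) = €32,900.00 × 1.02 = €33,558.0000
Growing perpetuity: P = D₁ / (r − g) = €33,558.0000 / (0.072 − 0.02) = €645,346.15

€645346.15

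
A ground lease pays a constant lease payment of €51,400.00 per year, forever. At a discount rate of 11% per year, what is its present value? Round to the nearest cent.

Level perpetuity: PV = C / r = €51,400.00 / 0.11 = €467,272.73

€467272.73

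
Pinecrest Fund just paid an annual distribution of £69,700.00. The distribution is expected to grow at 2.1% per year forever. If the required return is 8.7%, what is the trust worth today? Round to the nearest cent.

D₁ = D₀ × (1 + g) = £69,700.00 × 1.021 = £71,163.7000
Growing perpetuity: P = D₁ / (r − g) = £71,163.7000 / (0.087 − 0.021) = £1,078,237.88

£1078237.88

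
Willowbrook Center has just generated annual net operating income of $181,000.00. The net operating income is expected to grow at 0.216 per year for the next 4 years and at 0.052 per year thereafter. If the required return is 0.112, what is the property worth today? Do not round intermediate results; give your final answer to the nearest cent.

$5447801.18

D_1 = 220096.00000
D_2 = 267636.73600
D_3 = 325446.27098
D_4 = 395742.66551
Terminal value at year 4: TV = D_4×(1+g_2)/(r−g_2) = 416321.28411/0.06 = 6938688.06855
P_0 = D_1/(1+r)^1 + D_2/(1+r)^2 + D_3/(1+r)^3 + D_4/(1+r)^4 + TV/(1+r)^4
    = 197928.05755 + 216439.31474 + 236681.84057 + 258817.55228 + 4537934.41668 = 5447801.18183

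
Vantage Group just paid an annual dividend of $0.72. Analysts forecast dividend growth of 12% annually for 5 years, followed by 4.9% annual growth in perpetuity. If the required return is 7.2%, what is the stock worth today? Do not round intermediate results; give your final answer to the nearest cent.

D_1 = 0.80640
D_2 = 0.90317
D_3 = 1.01155
D_4 = 1.13293
D_5 = 1.26889
Terminal value at year 5: TV = D_5×(1+g_2)/(r−g_2) = 1.33106/0.023 = 57.87224
P_0 = D_1/(1+r)^1 + D_2/(1+r)^2 + D_3/(1+r)^3 + D_4/(1+r)^4 + D_5/(1+r)^5 + TV/(1+r)^5
    = 0.75224 + 0.78592 + 0.82111 + 0.85788 + 0.89629 + 40.87863 = 44.99207

$44.99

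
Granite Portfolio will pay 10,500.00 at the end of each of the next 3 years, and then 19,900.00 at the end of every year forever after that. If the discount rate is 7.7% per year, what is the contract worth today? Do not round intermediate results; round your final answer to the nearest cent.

PV of 3-year annuity: 10,500.00 × [1 − (1+0.077)^−3] / 0.077 = 27206.66836
Perpetuity value at year 3: 19,900.00 / 0.077 = 258441.55844
PV of perpetuity: 258441.55844 / (1+0.077)^3 = 206878.44413
Total PV = 27206.66836 + 206878.44413 = 234085.11248

234085.11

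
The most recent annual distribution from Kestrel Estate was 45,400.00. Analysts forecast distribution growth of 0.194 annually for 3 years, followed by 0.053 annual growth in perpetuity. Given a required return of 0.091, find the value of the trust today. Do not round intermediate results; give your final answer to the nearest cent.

1812644.77

D_1 = 54207.60000
D_2 = 64723.87440
D_3 = 77280.30603
Terminal value at year 3: TV = D_3×(1+g_2)/(r−g_2) = 81376.16225/0.038 = 2141477.95404
P_0 = D_1/(1+r)^1 + D_2/(1+r)^2 + D_3/(1+r)^3 + TV/(1+r)^3
    = 49686.15949 + 54376.97014 + 59510.63460 + 1649071.00624 = 1812644.77047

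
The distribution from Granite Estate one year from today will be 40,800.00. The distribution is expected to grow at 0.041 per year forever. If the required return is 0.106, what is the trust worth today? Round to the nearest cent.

627692.31

Growing perpetuity: P = D₁ / (r − g) = 40,800.0000 / (0.106 − 0.041) = 627,692.31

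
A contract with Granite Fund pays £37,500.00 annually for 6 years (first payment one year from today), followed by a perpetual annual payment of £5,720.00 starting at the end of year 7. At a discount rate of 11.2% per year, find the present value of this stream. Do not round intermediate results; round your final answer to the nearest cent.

£184746.85

PV of 6-year annuity: £37,500.00 × [1 − (1+0.112)^−6] / 0.112 = 157735.30897
Perpetuity value at year 6: £5,720.00 / 0.112 = 51071.42857
PV of perpetuity: 51071.42857 / (1+0.112)^6 = 27011.53611
Total PV = 157735.30897 + 27011.53611 = 184746.84508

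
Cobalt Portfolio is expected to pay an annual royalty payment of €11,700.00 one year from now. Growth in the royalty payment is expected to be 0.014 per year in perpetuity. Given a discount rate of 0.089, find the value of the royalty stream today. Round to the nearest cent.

Growing perpetuity: P = D₁ / (r − g) = €11,700.0000 / (0.089 − 0.014) = €156,000.00

€156000.00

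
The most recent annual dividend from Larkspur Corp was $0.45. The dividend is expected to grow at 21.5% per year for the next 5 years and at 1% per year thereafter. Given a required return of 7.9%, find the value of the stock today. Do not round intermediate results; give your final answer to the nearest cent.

$15.18

D_1 = 0.54675
D_2 = 0.66430
D_3 = 0.80713
D_4 = 0.98066
D_5 = 1.19150
Terminal value at year 5: TV = D_5×(1+g_2)/(r−g_2) = 1.20341/0.069 = 17.44079
P_0 = D_1/(1+r)^1 + D_2/(1+r)^2 + D_3/(1+r)^3 + D_4/(1+r)^4 + D_5/(1+r)^5 + TV/(1+r)^5
    = 0.50672 + 0.57059 + 0.64251 + 0.72349 + 0.81468 + 11.92502 = 15.18300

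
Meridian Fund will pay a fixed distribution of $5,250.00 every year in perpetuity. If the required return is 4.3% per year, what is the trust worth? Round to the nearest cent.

$122093.02

Level perpetuity: PV = C / r = $5,250.00 / 0.043 = $122,093.02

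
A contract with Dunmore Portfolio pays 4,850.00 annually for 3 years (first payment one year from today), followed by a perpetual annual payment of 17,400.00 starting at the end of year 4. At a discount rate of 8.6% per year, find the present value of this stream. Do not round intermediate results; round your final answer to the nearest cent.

PV of 3-year annuity: 4,850.00 × [1 − (1+0.086)^−3] / 0.086 = 12364.82913
Perpetuity value at year 3: 17,400.00 / 0.086 = 202325.58140
PV of perpetuity: 202325.58140 / (1+0.086)^3 = 157965.16348
Total PV = 12364.82913 + 157965.16348 = 170329.99261

170329.99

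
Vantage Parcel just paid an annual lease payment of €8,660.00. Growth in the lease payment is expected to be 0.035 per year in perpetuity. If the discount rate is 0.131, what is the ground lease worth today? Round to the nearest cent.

D₁ = D₀ × (1 + g) = €8,660.00 × 1.035 = €8,963.1000
Growing perpetuity: P = D₁ / (r − g) = €8,963.1000 / (0.131 − 0.035) = €93,365.63

€93365.63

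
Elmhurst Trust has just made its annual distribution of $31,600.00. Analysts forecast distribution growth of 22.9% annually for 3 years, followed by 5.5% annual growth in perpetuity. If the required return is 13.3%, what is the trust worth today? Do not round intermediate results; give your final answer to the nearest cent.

D_1 = 38836.40000
D_2 = 47729.93560
D_3 = 58660.09085
Terminal value at year 3: TV = D_3×(1+g_2)/(r−g_2) = 61886.39585/0.078 = 793415.33140
P_0 = D_1/(1+r)^1 + D_2/(1+r)^2 + D_3/(1+r)^3 + TV/(1+r)^3
    = 34277.49338 + 37181.85293 + 40332.30119 + 545520.22760 = 657311.87509

$657311.88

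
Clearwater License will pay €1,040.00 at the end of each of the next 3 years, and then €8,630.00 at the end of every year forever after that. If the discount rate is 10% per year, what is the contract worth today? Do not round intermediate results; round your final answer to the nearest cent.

€67424.79

PV of 3-year annuity: €1,040.00 × [1 − (1+0.1)^−3] / 0.1 = 2586.32607
Perpetuity value at year 3: €8,630.00 / 0.1 = 86300.00000
PV of perpetuity: 86300.00000 / (1+0.1)^3 = 64838.46732
Total PV = 2586.32607 + 64838.46732 = 67424.79339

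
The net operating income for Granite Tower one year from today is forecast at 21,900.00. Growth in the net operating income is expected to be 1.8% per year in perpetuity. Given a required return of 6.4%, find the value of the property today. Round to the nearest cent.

476086.96

Growing perpetuity: P = D₁ / (r − g) = 21,900.0000 / (0.064 − 0.018) = 476,086.96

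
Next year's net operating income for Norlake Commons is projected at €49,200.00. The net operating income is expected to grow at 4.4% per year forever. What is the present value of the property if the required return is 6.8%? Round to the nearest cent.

€2050000.00

Growing perpetuity: P = D₁ / (r − g) = €49,200.0000 / (0.068 − 0.044) = €2,050,000.00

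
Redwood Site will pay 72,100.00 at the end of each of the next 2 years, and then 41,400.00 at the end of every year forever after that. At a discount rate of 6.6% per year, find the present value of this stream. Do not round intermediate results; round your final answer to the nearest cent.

PV of 2-year annuity: 72,100.00 × [1 − (1+0.066)^−2] / 0.066 = 131084.44889
Perpetuity value at year 2: 41,400.00 / 0.066 = 627272.72727
PV of perpetuity: 627272.72727 / (1+0.066)^2 = 552003.70946
Total PV = 131084.44889 + 552003.70946 = 683088.15835

683088.16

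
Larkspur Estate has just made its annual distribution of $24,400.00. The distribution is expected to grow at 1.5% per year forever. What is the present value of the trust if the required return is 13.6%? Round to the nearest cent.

D₁ = D₀ × (1 + g) = $24,400.00 × 1.015 = $24,766.0000
Growing perpetuity: P = D₁ / (r − g) = $24,766.0000 / (0.136 − 0.015) = $204,677.69

$204677.69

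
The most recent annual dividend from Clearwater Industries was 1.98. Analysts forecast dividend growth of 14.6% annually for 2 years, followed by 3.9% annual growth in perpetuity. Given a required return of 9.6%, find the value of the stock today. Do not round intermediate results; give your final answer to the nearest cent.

43.69

D_1 = 2.26908
D_2 = 2.60037
Terminal value at year 2: TV = D_2×(1+g_2)/(r−g_2) = 2.70178/0.057 = 47.39965
P_0 = D_1/(1+r)^1 + D_2/(1+r)^2 + TV/(1+r)^2
    = 2.07033 + 2.16478 + 39.45972 = 43.69483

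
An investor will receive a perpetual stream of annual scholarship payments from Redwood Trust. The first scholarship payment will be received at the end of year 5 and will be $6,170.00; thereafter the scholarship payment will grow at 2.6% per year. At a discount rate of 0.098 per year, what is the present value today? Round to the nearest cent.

Value at end of year 4: C₁ / (r − g) = $6,170.00 / (0.098 − 0.026) = $85,694.4444
Discount to today: PV = $85,694.4444 / (1 + 0.098)^4 = $85,694.4444 / 1.453481 = $58,958.08

$58958.08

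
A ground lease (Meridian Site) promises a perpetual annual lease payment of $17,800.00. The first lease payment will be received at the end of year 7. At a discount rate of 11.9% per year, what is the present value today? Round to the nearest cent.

Value at end of year 6: C / r = $17,800.00 / 0.119 = $149,579.8319
Discount to today: PV = $149,579.8319 / (1 + 0.119)^6 = $149,579.8319 / 1.963272 = $76,189.04

$76189.04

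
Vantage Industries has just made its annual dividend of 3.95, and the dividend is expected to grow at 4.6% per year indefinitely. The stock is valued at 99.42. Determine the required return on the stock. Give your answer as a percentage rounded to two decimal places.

D₁ = 3.95 × 1.046 = 4.1317
P = D₁/(r − g) ⇒ r = D₁/P + g = 4.1317/99.42 + 0.046 = 0.041558 + 0.046 = 0.087558

8.76%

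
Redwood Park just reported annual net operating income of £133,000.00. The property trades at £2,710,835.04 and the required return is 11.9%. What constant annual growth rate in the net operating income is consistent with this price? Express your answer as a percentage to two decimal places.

6.67%

P = D₀(1+g)/(r−g) ⇒ P(r−g) = D₀(1+g) ⇒ g(P+D₀) = P·r − D₀
g = (P·r − D₀)/(P + D₀) = (£2,710,835.04×0.119 − £133,000.00) / (£2,710,835.04 + £133,000.00) = 0.066667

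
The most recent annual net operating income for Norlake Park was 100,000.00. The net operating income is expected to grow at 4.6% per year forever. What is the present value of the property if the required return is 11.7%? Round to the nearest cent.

D₁ = D₀ × (1 + g) = 100,000.00 × 1.046 = 104,600.0000
Growing perpetuity: P = D₁ / (r − g) = 104,600.0000 / (0.117 − 0.046) = 1,473,239.44

1473239.44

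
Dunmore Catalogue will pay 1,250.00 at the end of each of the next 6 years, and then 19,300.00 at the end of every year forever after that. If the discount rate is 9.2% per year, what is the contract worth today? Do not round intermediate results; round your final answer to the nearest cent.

129292.34

PV of 6-year annuity: 1,250.00 × [1 − (1+0.092)^−6] / 0.092 = 5574.11865
Perpetuity value at year 6: 19,300.00 / 0.092 = 209782.60870
PV of perpetuity: 209782.60870 / (1+0.092)^6 = 123718.21672
Total PV = 5574.11865 + 123718.21672 = 129292.33538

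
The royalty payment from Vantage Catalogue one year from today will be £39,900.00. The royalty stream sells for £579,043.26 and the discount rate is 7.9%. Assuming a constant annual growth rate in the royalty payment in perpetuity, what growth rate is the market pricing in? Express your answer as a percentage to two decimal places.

1.01%

P = D₁/(r−g) ⇒ g = r − D₁/P = 0.079 − £39,900.00/£579,043.26 = 0.010093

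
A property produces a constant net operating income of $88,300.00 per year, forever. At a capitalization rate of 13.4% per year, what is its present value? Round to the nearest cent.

$658955.22

Level perpetuity: PV = C / r = $88,300.00 / 0.134 = $658,955.22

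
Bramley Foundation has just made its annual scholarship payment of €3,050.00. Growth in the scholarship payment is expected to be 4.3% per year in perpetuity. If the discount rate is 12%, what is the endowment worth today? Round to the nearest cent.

€41313.64

D₁ = D₀ × (1 + g) = €3,050.00 × 1.043 = €3,181.1500
Growing perpetuity: P = D₁ / (r − g) = €3,181.1500 / (0.12 − 0.043) = €41,313.64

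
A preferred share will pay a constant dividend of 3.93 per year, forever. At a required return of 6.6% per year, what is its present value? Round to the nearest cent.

59.55

Level perpetuity: PV = C / r = 3.93 / 0.066 = 59.55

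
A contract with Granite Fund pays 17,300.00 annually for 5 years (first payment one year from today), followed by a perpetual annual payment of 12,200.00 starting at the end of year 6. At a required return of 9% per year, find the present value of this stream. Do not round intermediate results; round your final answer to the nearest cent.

155392.78

PV of 5-year annuity: 17,300.00 × [1 − (1+0.09)^−5] / 0.09 = 67290.96686
Perpetuity value at year 5: 12,200.00 / 0.09 = 135555.55556
PV of perpetuity: 135555.55556 / (1+0.09)^5 = 88101.81014
Total PV = 67290.96686 + 88101.81014 = 155392.77700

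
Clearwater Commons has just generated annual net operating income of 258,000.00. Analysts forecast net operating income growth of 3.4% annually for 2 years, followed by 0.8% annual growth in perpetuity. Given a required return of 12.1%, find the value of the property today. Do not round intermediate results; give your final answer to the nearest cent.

D_1 = 266772.00000
D_2 = 275842.24800
Terminal value at year 2: TV = D_2×(1+g_2)/(r−g_2) = 278048.98598/0.113 = 2460610.49543
P_0 = D_1/(1+r)^1 + D_2/(1+r)^2 + TV/(1+r)^2
    = 237976.80642 + 219507.59843 + 1958085.47981 = 2415569.88466

2415569.88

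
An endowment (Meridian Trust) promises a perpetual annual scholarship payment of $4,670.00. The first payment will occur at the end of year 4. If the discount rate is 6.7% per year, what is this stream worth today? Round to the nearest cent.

$57378.45

Value at end of year 3: C / r = $4,670.00 / 0.067 = $69,701.4925
Discount to today: PV = $69,701.4925 / (1 + 0.067)^3 = $69,701.4925 / 1.214768 = $57,378.45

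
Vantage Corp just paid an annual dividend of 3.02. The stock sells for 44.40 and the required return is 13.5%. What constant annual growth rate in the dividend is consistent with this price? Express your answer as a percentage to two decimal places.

6.27%

P = D₀(1+g)/(r−g) ⇒ P(r−g) = D₀(1+g) ⇒ g(P+D₀) = P·r − D₀
g = (P·r − D₀)/(P + D₀) = (44.40×0.135 − 3.02) / (44.40 + 3.02) = 0.062716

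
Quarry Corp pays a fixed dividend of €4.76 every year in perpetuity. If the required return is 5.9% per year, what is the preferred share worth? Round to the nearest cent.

€80.68

Level perpetuity: PV = C / r = €4.76 / 0.059 = €80.68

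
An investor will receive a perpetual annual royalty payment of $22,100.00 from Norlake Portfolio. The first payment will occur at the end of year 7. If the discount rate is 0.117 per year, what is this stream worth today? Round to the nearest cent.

Value at end of year 6: C / r = $22,100.00 / 0.117 = $188,888.8889
Discount to today: PV = $188,888.8889 / (1 + 0.117)^6 = $188,888.8889 / 1.942312 = $97,249.50

$97249.50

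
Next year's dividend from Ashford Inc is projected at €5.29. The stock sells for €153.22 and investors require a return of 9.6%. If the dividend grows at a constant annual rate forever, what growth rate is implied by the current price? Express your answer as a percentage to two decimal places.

6.15%

P = D₁/(r−g) ⇒ g = r − D₁/P = 0.096 − €5.29/€153.22 = 0.061474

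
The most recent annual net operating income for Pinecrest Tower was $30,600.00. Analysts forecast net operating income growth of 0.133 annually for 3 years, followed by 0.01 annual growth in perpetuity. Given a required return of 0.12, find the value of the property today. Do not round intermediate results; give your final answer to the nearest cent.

D_1 = 34669.80000
D_2 = 39280.88340
D_3 = 44505.24089
Terminal value at year 3: TV = D_3×(1+g_2)/(r−g_2) = 44950.29330/0.11 = 408639.03001
P_0 = D_1/(1+r)^1 + D_2/(1+r)^2 + D_3/(1+r)^3 + TV/(1+r)^3
    = 30955.17857 + 31314.47975 + 31677.95139 + 290861.19005 = 384808.79976

$384808.80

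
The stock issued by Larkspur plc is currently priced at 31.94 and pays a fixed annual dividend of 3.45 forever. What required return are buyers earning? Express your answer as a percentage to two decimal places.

10.80%

P = C/r ⇒ r = C/P = 3.45/31.94 = 0.108015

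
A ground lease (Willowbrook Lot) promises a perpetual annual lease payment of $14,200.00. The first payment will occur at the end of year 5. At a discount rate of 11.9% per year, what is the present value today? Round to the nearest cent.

Value at end of year 4: C / r = $14,200.00 / 0.119 = $119,327.7311
Discount to today: PV = $119,327.7311 / (1 + 0.119)^4 = $119,327.7311 / 1.567907 = $76,106.38

$76106.38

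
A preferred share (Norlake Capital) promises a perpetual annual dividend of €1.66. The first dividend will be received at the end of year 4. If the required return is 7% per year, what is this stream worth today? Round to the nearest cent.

Value at end of year 3: C / r = €1.66 / 0.07 = €23.7143
Discount to today: PV = €23.7143 / (1 + 0.07)^3 = €23.7143 / 1.225043 = €19.36

€19.36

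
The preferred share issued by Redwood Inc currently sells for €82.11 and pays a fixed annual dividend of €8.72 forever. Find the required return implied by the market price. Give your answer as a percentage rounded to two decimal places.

10.62%

P = C/r ⇒ r = C/P = €8.72/€82.11 = 0.106199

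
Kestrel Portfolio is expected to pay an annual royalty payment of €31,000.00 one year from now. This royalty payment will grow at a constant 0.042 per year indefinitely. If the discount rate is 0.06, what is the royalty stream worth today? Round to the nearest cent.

Growing perpetuity: P = D₁ / (r − g) = €31,000.0000 / (0.06 − 0.042) = €1,722,222.22

€1722222.22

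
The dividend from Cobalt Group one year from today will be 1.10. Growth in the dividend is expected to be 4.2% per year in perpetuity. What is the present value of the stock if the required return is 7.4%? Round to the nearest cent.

Growing perpetuity: P = D₁ / (r − g) = 1.1000 / (0.074 − 0.042) = 34.38

34.38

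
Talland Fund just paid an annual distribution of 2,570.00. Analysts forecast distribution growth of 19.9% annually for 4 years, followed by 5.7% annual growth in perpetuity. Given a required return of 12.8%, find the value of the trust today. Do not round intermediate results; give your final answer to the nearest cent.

D_1 = 3081.43000
D_2 = 3694.63457
D_3 = 4429.86685
D_4 = 5311.41035
Terminal value at year 4: TV = D_4×(1+g_2)/(r−g_2) = 5614.16074/0.071 = 79072.68651
P_0 = D_1/(1+r)^1 + D_2/(1+r)^2 + D_3/(1+r)^3 + D_4/(1+r)^4 + TV/(1+r)^4
    = 2731.76418 + 2903.71033 + 3086.47934 + 3280.75241 + 48841.62398 = 60844.33024

60844.33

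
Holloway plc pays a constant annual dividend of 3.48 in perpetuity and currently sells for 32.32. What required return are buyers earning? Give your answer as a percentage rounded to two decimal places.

10.77%

P = C/r ⇒ r = C/P = 3.48/32.32 = 0.107673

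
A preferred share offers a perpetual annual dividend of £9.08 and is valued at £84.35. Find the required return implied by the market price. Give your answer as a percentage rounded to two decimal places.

10.76%

P = C/r ⇒ r = C/P = £9.08/£84.35 = 0.107647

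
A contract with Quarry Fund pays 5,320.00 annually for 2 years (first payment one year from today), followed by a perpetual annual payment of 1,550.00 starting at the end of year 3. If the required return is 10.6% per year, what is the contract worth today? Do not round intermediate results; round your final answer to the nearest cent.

PV of 2-year annuity: 5,320.00 × [1 − (1+0.106)^−2] / 0.106 = 9159.24646
Perpetuity value at year 2: 1,550.00 / 0.106 = 14622.64151
PV of perpetuity: 14622.64151 / (1+0.106)^2 = 11954.06406
Total PV = 9159.24646 + 11954.06406 = 21113.31052

21113.31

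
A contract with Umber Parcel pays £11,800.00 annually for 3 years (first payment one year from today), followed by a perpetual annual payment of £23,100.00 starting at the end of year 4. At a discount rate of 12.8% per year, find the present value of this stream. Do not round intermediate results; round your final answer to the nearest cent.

PV of 3-year annuity: £11,800.00 × [1 − (1+0.128)^−3] / 0.128 = 27956.49184
Perpetuity value at year 3: £23,100.00 / 0.128 = 180468.75000
PV of perpetuity: 180468.75000 / (1+0.128)^3 = 125740.36344
Total PV = 27956.49184 + 125740.36344 = 153696.85528

£153696.86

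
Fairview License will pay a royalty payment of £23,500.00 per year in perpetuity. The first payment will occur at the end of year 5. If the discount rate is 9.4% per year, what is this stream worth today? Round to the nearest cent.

£174530.25

Value at end of year 4: C / r = £23,500.00 / 0.094 = £250,000.0000
Discount to today: PV = £250,000.0000 / (1 + 0.094)^4 = £250,000.0000 / 1.432416 = £174,530.25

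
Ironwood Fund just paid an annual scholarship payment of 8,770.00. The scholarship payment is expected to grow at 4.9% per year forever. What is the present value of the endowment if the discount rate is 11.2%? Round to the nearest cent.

146027.46

D₁ = D₀ × (1 + g) = 8,770.00 × 1.049 = 9,199.7300
Growing perpetuity: P = D₁ / (r − g) = 9,199.7300 / (0.112 − 0.049) = 146,027.46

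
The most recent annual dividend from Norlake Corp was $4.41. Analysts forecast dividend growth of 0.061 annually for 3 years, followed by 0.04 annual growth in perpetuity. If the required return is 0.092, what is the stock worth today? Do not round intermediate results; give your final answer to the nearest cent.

$93.39

D_1 = 4.67901
D_2 = 4.96443
D_3 = 5.26726
Terminal value at year 3: TV = D_3×(1+g_2)/(r−g_2) = 5.47795/0.052 = 105.34520
P_0 = D_1/(1+r)^1 + D_2/(1+r)^2 + D_3/(1+r)^3 + TV/(1+r)^3
    = 4.28481 + 4.16317 + 4.04498 + 80.89968 = 93.39264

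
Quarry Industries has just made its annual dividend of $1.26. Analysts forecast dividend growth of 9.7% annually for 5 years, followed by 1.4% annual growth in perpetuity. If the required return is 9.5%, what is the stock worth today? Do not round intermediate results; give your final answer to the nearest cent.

$22.25

D_1 = 1.38222
D_2 = 1.51630
D_3 = 1.66338
D_4 = 1.82472
D_5 = 2.00172
Terminal value at year 5: TV = D_5×(1+g_2)/(r−g_2) = 2.02975/0.081 = 25.05859
P_0 = D_1/(1+r)^1 + D_2/(1+r)^2 + D_3/(1+r)^3 + D_4/(1+r)^4 + D_5/(1+r)^5 + TV/(1+r)^5
    = 1.26230 + 1.26461 + 1.26692 + 1.26923 + 1.27155 + 15.91791 = 22.25251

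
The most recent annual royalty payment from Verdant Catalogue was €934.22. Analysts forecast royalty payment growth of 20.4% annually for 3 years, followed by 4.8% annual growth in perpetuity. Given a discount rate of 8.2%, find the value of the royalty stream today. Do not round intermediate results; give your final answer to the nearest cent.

€43159.65

D_1 = 1124.80088
D_2 = 1354.26026
D_3 = 1630.52935
Terminal value at year 3: TV = D_3×(1+g_2)/(r−g_2) = 1708.79476/0.034 = 50258.66945
P_0 = D_1/(1+r)^1 + D_2/(1+r)^2 + D_3/(1+r)^3 + TV/(1+r)^3
    = 1039.55719 + 1156.77159 + 1287.20239 + 39676.12087 = 43159.65204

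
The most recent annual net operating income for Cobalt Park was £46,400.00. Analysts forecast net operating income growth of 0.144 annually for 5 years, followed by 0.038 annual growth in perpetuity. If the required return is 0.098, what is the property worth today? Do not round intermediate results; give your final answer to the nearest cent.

D_1 = 53081.60000
D_2 = 60725.35040
D_3 = 69469.80086
D_4 = 79473.45218
D_5 = 90917.62930
Terminal value at year 5: TV = D_5×(1+g_2)/(r−g_2) = 94372.49921/0.06 = 1572874.98681
P_0 = D_1/(1+r)^1 + D_2/(1+r)^2 + D_3/(1+r)^3 + D_4/(1+r)^4 + D_5/(1+r)^5 + TV/(1+r)^5
    = 48343.89800 + 50369.23434 + 52479.42084 + 54678.01225 + 56968.71221 + 985558.72128 = 1248397.99893

£1248398.00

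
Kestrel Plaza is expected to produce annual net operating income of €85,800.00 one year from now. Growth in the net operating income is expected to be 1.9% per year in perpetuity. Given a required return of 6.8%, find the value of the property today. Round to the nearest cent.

€1751020.41

Growing perpetuity: P = D₁ / (r − g) = €85,800.0000 / (0.068 − 0.019) = €1,751,020.41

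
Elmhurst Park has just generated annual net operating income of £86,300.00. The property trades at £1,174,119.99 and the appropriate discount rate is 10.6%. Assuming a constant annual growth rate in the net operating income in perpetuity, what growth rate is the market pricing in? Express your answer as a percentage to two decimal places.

P = D₀(1+g)/(r−g) ⇒ P(r−g) = D₀(1+g) ⇒ g(P+D₀) = P·r − D₀
g = (P·r − D₀)/(P + D₀) = (£1,174,119.99×0.106 − £86,300.00) / (£1,174,119.99 + £86,300.00) = 0.030273

3.03%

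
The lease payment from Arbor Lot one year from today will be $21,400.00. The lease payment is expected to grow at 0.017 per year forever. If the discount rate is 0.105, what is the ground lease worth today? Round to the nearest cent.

$243181.82

Growing perpetuity: P = D₁ / (r − g) = $21,400.0000 / (0.105 − 0.017) = $243,181.82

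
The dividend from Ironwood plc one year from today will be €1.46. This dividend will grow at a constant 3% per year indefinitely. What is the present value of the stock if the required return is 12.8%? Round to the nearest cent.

Growing perpetuity: P = D₁ / (r − g) = €1.4600 / (0.128 − 0.03) = €14.90

€14.90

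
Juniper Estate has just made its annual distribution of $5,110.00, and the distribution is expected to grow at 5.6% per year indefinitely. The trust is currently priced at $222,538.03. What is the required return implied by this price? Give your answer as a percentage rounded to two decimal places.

D₁ = $5,110.00 × 1.056 = $5,396.1600
P = D₁/(r − g) ⇒ r = D₁/P + g = $5,396.1600/$222,538.03 + 0.056 = 0.024248 + 0.056 = 0.080248

8.02%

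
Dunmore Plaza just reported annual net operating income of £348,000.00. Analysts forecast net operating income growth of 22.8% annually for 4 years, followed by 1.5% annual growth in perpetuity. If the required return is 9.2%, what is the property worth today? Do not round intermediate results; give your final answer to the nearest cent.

£9218797.71

D_1 = 427344.00000
D_2 = 524778.43200
D_3 = 644427.91450
D_4 = 791357.47900
Terminal value at year 4: TV = D_4×(1+g_2)/(r−g_2) = 803227.84119/0.077 = 10431530.40501
P_0 = D_1/(1+r)^1 + D_2/(1+r)^2 + D_3/(1+r)^3 + D_4/(1+r)^4 + TV/(1+r)^4
    = 391340.65934 + 440079.05647 + 494887.43713 + 556521.76996 + 7335968.78589 = 9218797.70881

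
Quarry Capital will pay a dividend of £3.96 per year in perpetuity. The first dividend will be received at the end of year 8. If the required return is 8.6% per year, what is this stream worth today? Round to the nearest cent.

£25.85

Value at end of year 7: C / r = £3.96 / 0.086 = £46.0465
Discount to today: PV = £46.0465 / (1 + 0.086)^7 = £46.0465 / 1.781594 = £25.85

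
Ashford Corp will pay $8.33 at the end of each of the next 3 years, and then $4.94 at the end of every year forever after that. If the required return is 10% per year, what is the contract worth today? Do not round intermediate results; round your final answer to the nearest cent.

PV of 3-year annuity: $8.33 × [1 − (1+0.1)^−3] / 0.1 = 20.71548
Perpetuity value at year 3: $4.94 / 0.1 = 49.40000
PV of perpetuity: 49.40000 / (1+0.1)^3 = 37.11495
Total PV = 20.71548 + 37.11495 = 57.83043

$57.83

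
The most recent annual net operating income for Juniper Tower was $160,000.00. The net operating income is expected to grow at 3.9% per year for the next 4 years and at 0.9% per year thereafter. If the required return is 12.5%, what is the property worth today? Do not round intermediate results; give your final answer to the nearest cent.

$1539210.83

D_1 = 166240.00000
D_2 = 172723.36000
D_3 = 179459.57104
D_4 = 186458.49431
Terminal value at year 4: TV = D_4×(1+g_2)/(r−g_2) = 188136.62076/0.116 = 1621867.42034
P_0 = D_1/(1+r)^1 + D_2/(1+r)^2 + D_3/(1+r)^3 + D_4/(1+r)^4 + TV/(1+r)^4
    = 147768.88889 + 136472.77827 + 126040.19255 + 116405.12006 + 1012523.84602 = 1539210.82579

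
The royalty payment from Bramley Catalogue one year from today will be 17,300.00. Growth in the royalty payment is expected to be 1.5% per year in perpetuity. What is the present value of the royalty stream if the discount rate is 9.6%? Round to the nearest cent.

Growing perpetuity: P = D₁ / (r − g) = 17,300.0000 / (0.096 − 0.015) = 213,580.25

213580.25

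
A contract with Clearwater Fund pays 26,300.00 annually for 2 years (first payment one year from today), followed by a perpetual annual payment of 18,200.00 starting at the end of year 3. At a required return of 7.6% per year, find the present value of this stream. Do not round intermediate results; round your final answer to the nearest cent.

253997.74

PV of 2-year annuity: 26,300.00 × [1 − (1+0.076)^−2] / 0.076 = 47158.34496
Perpetuity value at year 2: 18,200.00 / 0.076 = 239473.68421
PV of perpetuity: 239473.68421 / (1+0.076)^2 = 206839.39226
Total PV = 47158.34496 + 206839.39226 = 253997.73722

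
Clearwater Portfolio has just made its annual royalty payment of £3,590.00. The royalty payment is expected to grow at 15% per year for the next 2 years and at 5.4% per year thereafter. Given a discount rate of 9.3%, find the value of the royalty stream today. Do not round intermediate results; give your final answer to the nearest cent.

£115156.74

D_1 = 4128.50000
D_2 = 4747.77500
Terminal value at year 2: TV = D_2×(1+g_2)/(r−g_2) = 5004.15485/0.039 = 128311.66282
P_0 = D_1/(1+r)^1 + D_2/(1+r)^2 + TV/(1+r)^2
    = 3777.21866 + 3974.20079 + 107405.32392 = 115156.74338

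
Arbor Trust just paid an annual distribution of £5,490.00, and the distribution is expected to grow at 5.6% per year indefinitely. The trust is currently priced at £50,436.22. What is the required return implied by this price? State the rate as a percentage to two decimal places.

17.09%

D₁ = £5,490.00 × 1.056 = £5,797.4400
P = D₁/(r − g) ⇒ r = D₁/P + g = £5,797.4400/£50,436.22 + 0.056 = 0.114946 + 0.056 = 0.170946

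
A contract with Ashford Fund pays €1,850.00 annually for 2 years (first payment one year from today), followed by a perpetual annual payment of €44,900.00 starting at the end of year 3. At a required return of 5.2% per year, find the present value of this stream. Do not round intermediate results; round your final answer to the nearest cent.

PV of 2-year annuity: €1,850.00 × [1 − (1+0.052)^−2] / 0.052 = 3430.18549
Perpetuity value at year 2: €44,900.00 / 0.052 = 863461.53846
PV of perpetuity: 863461.53846 / (1+0.052)^2 = 780210.00960
Total PV = 3430.18549 + 780210.00960 = 783640.19509

€783640.20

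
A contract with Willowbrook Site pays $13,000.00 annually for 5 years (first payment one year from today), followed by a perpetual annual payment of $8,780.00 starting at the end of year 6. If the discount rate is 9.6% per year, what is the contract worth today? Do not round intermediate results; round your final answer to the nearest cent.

$107620.27

PV of 5-year annuity: $13,000.00 × [1 − (1+0.096)^−5] / 0.096 = 49787.96709
Perpetuity value at year 5: $8,780.00 / 0.096 = 91458.33333
PV of perpetuity: 91458.33333 / (1+0.096)^5 = 57832.30633
Total PV = 49787.96709 + 57832.30633 = 107620.27342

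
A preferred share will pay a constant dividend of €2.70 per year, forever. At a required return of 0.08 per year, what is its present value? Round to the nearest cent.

€33.75

Level perpetuity: PV = C / r = €2.70 / 0.08 = €33.75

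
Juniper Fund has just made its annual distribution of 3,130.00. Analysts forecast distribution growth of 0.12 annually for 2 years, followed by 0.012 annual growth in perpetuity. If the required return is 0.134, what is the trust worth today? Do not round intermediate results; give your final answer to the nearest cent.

31471.04

D_1 = 3505.60000
D_2 = 3926.27200
Terminal value at year 2: TV = D_2×(1+g_2)/(r−g_2) = 3973.38726/0.122 = 32568.74807
P_0 = D_1/(1+r)^1 + D_2/(1+r)^2 + TV/(1+r)^2
    = 3091.35802 + 3053.19311 + 25326.48712 = 31471.03825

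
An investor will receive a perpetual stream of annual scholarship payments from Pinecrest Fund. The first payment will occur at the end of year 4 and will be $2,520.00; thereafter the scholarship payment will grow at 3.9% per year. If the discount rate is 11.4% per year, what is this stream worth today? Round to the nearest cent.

$24304.33

Value at end of year 3: C₁ / (r − g) = $2,520.00 / (0.114 − 0.039) = $33,600.0000
Discount to today: PV = $33,600.0000 / (1 + 0.114)^3 = $33,600.0000 / 1.382470 = $24,304.33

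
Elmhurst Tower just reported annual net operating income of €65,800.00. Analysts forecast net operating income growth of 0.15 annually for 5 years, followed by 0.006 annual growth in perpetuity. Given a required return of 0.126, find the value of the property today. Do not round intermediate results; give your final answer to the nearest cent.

€963615.73

D_1 = 75670.00000
D_2 = 87020.50000
D_3 = 100073.57500
D_4 = 115084.61125
D_5 = 132347.30294
Terminal value at year 5: TV = D_5×(1+g_2)/(r−g_2) = 133141.38676/0.12 = 1109511.55629
P_0 = D_1/(1+r)^1 + D_2/(1+r)^2 + D_3/(1+r)^3 + D_4/(1+r)^4 + D_5/(1+r)^5 + TV/(1+r)^5
    = 67202.48668 + 68634.86650 + 70097.77662 + 71591.86778 + 73117.80457 + 612970.92828 = 963615.73043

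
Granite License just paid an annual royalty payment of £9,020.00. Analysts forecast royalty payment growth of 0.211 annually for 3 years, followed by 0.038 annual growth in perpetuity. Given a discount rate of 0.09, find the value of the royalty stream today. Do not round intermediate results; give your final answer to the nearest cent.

D_1 = 10923.22000
D_2 = 13228.01942
D_3 = 16019.13152
Terminal value at year 3: TV = D_3×(1+g_2)/(r−g_2) = 16627.85852/0.052 = 319766.50991
P_0 = D_1/(1+r)^1 + D_2/(1+r)^2 + D_3/(1+r)^3 + TV/(1+r)^3
    = 10021.30275 + 11133.75930 + 12369.70872 + 246918.41643 = 280443.18720

£280443.19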